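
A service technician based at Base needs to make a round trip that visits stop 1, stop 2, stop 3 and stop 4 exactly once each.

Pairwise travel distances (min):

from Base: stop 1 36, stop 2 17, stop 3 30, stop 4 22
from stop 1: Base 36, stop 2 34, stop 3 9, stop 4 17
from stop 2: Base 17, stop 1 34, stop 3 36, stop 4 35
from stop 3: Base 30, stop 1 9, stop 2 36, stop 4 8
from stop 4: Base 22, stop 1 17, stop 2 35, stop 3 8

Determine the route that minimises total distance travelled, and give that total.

90 min — the shortest possible round trip.

With 4 stops there are 4!/2 = 12 distinct round trips (a route and its reverse cost the same).
Base-stop 1-stop 2-stop 3-stop 4-Base: 36+34+36+8+22 = 136
Base-stop 1-stop 2-stop 4-stop 3-Base: 36+34+35+8+30 = 143
Base-stop 1-stop 3-stop 2-stop 4-Base: 36+9+36+35+22 = 138
Base-stop 1-stop 3-stop 4-stop 2-Base: 36+9+8+35+17 = 105
Base-stop 1-stop 4-stop 2-stop 3-Base: 36+17+35+36+30 = 154
Base-stop 1-stop 4-stop 3-stop 2-Base: 36+17+8+36+17 = 114
Base-stop 2-stop 1-stop 3-stop 4-Base: 17+34+9+8+22 = 90
Base-stop 2-stop 1-stop 4-stop 3-Base: 17+34+17+8+30 = 106
Base-stop 2-stop 3-stop 1-stop 4-Base: 17+36+9+17+22 = 101
Base-stop 2-stop 4-stop 1-stop 3-Base: 17+35+17+9+30 = 108
Base-stop 3-stop 1-stop 2-stop 4-Base: 30+9+34+35+22 = 130
Base-stop 3-stop 2-stop 1-stop 4-Base: 30+36+34+17+22 = 139
The minimum is 90.
One optimal route: Base → stop 2 → stop 1 → stop 3 → stop 4 → Base (or its reverse).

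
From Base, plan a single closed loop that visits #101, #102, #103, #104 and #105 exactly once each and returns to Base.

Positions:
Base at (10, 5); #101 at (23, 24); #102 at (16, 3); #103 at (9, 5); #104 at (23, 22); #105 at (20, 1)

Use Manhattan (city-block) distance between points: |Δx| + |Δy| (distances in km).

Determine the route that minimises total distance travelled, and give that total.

With 5 stops there are 5!/2 = 60 distinct round trips (a route and its reverse cost the same).
Base-#101-#102-#103-#104-#105-Base: 32+28+9+31+24+14 = 138
Base-#101-#102-#103-#105-#104-Base: 32+28+9+15+24+30 = 138
Base-#101-#102-#104-#103-#105-Base: 32+28+26+31+15+14 = 146
Base-#101-#102-#104-#105-#103-Base: 32+28+26+24+15+1 = 126
Base-#101-#102-#105-#103-#104-Base: 32+28+6+15+31+30 = 142
Base-#101-#102-#105-#104-#103-Base: 32+28+6+24+31+1 = 122
Base-#101-#103-#102-#104-#105-Base: 32+33+9+26+24+14 = 138
Base-#101-#103-#102-#105-#104-Base: 32+33+9+6+24+30 = 134
Base-#101-#103-#104-#102-#105-Base: 32+33+31+26+6+14 = 142
Base-#101-#103-#104-#105-#102-Base: 32+33+31+24+6+8 = 134
Base-#101-#103-#105-#102-#104-Base: 32+33+15+6+26+30 = 142
Base-#101-#103-#105-#104-#102-Base: 32+33+15+24+26+8 = 138
Base-#101-#104-#102-#103-#105-Base: 32+2+26+9+15+14 = 98
Base-#101-#104-#102-#105-#103-Base: 32+2+26+6+15+1 = 82
… (46 more)
Base-#101-#104-#105-#102-#103-Base: 32+2+24+6+9+1 = 74  ← best
The minimum is 74.
One optimal route: Base → #101 → #104 → #105 → #102 → #103 → Base (or its reverse).

Minimum total distance: 74 km.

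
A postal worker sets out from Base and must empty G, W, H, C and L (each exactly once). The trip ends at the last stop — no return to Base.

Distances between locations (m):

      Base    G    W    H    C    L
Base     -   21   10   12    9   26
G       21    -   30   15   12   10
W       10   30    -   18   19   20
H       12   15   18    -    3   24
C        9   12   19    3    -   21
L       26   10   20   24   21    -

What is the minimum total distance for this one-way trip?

Shortest open route: 53 m.

There are 5! = 120 possible orderings.
Base → G → W → H → C → L: 21+30+18+3+21 = 93
Base → G → W → H → L → C: 21+30+18+24+21 = 114
Base → G → W → C → H → L: 21+30+19+3+24 = 97
Base → G → W → C → L → H: 21+30+19+21+24 = 115
Base → G → W → L → H → C: 21+30+20+24+3 = 98
Base → G → W → L → C → H: 21+30+20+21+3 = 95
Base → G → H → W → C → L: 21+15+18+19+21 = 94
Base → G → H → W → L → C: 21+15+18+20+21 = 95
Base → G → H → C → W → L: 21+15+3+19+20 = 78
Base → G → H → C → L → W: 21+15+3+21+20 = 80
Base → G → H → L → W → C: 21+15+24+20+19 = 99
Base → G → H → L → C → W: 21+15+24+21+19 = 100
Base → G → C → W → H → L: 21+12+19+18+24 = 94
Base → G → C → W → L → H: 21+12+19+20+24 = 96
… (106 more)
Base → W → H → C → G → L: 10+18+3+12+10 = 53  ← best
The minimum is 53.
One shortest path: Base → W → H → C → G → L.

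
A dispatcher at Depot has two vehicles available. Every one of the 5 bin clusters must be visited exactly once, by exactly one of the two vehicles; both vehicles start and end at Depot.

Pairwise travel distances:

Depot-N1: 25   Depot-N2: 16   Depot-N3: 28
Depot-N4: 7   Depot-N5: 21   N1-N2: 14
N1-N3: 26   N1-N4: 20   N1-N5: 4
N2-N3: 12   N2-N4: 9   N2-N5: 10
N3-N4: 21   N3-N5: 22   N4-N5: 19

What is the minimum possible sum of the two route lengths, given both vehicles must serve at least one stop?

Try each way of splitting the stops between the two vehicles (each non-empty) and, for each split, find the best tour for each vehicle:
  {N1} + {N2, N3, N4, N5}: 50 + 71 = 121
  {N2} + {N1, N3, N4, N5}: 32 + 79 = 111
  {N1, N2} + {N3, N4, N5}: 55 + 71 = 126
  {N3} + {N1, N2, N4, N5}: 56 + 55 = 111
  {N1, N3} + {N2, N4, N5}: 79 + 47 = 126
  {N2, N3} + {N1, N4, N5}: 56 + 52 = 108
  … (15 splits in total)
  {N4} + {N1, N2, N3, N5}: 14 + 79 = 93  ← best
Best: vehicle 1 Depot → N4 → Depot = 14; vehicle 2 Depot → N1 → N5 → N2 → N3 → Depot = 79; combined 93.

93 — the smallest possible combined total.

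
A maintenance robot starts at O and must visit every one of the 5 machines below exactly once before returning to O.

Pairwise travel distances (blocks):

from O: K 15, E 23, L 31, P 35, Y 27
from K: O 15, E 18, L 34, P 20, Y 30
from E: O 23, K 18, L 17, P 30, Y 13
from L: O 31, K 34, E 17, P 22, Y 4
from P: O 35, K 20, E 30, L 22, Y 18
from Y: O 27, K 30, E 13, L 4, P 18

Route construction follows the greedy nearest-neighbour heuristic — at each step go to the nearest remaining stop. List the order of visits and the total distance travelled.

107 blocks along O → K → E → Y → L → P → O.

O → [K:15 / E:23 / Y:27 / L:31 / P:35] → K (15)
K → [E:18 / P:20 / Y:30 / L:34] → E (18)
E → [Y:13 / L:17 / P:30] → Y (13)
Y → [L:4 / P:18] → L (4)
L → [P:22] → P (22)
Return P→O: 35.
Total = 15 + 18 + 13 + 4 + 22 + 35 = 107.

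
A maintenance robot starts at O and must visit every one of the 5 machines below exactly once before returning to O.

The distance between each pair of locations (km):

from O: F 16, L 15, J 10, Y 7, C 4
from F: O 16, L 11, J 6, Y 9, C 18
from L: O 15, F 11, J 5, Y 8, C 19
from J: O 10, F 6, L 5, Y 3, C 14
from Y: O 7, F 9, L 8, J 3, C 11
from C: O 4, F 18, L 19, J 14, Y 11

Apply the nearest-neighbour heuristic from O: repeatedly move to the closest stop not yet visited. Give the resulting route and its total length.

From O: distances to unvisited — C=4, Y=7, J=10, L=15, F=16. Nearest is C (4).
From C: distances to unvisited — Y=11, J=14, F=18, L=19. Nearest is Y (11).
From Y: distances to unvisited — J=3, L=8, F=9. Nearest is J (3).
From J: distances to unvisited — L=5, F=6. Nearest is L (5).
From L: distances to unvisited — F=11. Nearest is F (11).
Return F→O: 16.
Total = 4 + 11 + 3 + 5 + 11 + 16 = 50.

Total distance 50 km via the nearest-neighbour route O → C → Y → J → L → F → O.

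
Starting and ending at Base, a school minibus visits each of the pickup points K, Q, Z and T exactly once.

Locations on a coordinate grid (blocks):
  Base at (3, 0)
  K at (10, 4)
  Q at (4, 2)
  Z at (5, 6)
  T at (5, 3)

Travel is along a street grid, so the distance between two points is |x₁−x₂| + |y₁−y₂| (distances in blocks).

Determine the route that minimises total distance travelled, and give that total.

Base→K→Q→Z→T→Base: 11+8+5+3+5 = 32
Base→K→Q→T→Z→Base: 11+8+2+3+8 = 32
Base→K→Z→Q→T→Base: 11+7+5+2+5 = 30
Base→K→Z→T→Q→Base: 11+7+3+2+3 = 26
Base→K→T→Q→Z→Base: 11+6+2+5+8 = 32
Base→K→T→Z→Q→Base: 11+6+3+5+3 = 28
Base→Q→K→Z→T→Base: 3+8+7+3+5 = 26
Base→Q→K→T→Z→Base: 3+8+6+3+8 = 28
Base→Q→Z→K→T→Base: 3+5+7+6+5 = 26
Base→Q→T→K→Z→Base: 3+2+6+7+8 = 26
Base→Z→K→Q→T→Base: 8+7+8+2+5 = 30
Base→Z→Q→K→T→Base: 8+5+8+6+5 = 32
The minimum is 26.
One optimal route: Base → K → Z → T → Q → Base (or its reverse).

26 blocks — the shortest possible round trip.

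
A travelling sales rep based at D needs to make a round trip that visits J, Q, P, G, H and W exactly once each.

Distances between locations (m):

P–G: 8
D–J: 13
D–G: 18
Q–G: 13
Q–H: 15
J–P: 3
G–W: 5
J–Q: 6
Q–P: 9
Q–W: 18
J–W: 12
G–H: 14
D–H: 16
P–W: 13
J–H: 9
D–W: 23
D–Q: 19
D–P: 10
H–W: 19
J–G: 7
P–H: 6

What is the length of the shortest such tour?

72 m — the shortest possible round trip.

D→J→Q→P→G→H→W→D: 13+6+9+8+14+19+23 = 92
D→J→Q→P→G→W→H→D: 13+6+9+8+5+19+16 = 76
D→J→Q→P→H→G→W→D: 13+6+9+6+14+5+23 = 76
D→J→Q→P→H→W→G→D: 13+6+9+6+19+5+18 = 76
D→J→Q→P→W→G→H→D: 13+6+9+13+5+14+16 = 76
D→J→Q→P→W→H→G→D: 13+6+9+13+19+14+18 = 92
D→J→Q→G→P→H→W→D: 13+6+13+8+6+19+23 = 88
D→J→Q→G→P→W→H→D: 13+6+13+8+13+19+16 = 88
… (352 more)
D→J→Q→G→W→P→H→D: 13+6+13+5+13+6+16 = 72  ← best
The minimum is 72.
One optimal route: D → J → Q → G → W → P → H → D (or its reverse).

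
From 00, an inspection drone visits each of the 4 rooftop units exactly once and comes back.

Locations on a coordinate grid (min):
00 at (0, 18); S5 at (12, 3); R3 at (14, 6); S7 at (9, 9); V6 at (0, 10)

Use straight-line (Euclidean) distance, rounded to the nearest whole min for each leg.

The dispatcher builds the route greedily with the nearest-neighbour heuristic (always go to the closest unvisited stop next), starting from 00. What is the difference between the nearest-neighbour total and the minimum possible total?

00: V6=8, S7=13, R3=18, S5=19 ⇒ V6
V6: S7=9, S5=14, R3=15 ⇒ S7
S7: R3=6, S5=7 ⇒ R3
R3: S5=4 ⇒ S5
NN route 00 → V6 → S7 → R3 → S5 → 00 costs 46.
Optimal: 00 → S7 → R3 → S5 → V6 → 00 costs 45 (by enumerating all 12 distinct tours).
Excess = 46 − 45 = 1.

1 min longer than the optimal tour.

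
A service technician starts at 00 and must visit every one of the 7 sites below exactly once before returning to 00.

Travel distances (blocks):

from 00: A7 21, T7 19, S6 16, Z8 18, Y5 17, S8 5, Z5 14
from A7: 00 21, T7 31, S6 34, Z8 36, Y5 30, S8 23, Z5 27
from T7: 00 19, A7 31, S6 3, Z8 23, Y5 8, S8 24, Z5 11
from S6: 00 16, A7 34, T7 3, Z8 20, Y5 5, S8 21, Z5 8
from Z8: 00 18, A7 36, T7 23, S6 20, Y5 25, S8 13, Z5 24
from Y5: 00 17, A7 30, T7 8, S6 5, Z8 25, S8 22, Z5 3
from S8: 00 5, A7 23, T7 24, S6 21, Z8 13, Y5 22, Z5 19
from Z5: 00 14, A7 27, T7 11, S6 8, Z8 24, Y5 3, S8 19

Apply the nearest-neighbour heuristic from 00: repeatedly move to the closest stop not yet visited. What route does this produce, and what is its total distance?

From 00: distances to unvisited — S8=5, Z5=14, S6=16, Y5=17, Z8=18, T7=19, A7=21. Nearest is S8 (5).
From S8: distances to unvisited — Z8=13, Z5=19, S6=21, Y5=22, A7=23, T7=24. Nearest is Z8 (13).
From Z8: distances to unvisited — S6=20, T7=23, Z5=24, Y5=25, A7=36. Nearest is S6 (20).
From S6: distances to unvisited — T7=3, Y5=5, Z5=8, A7=34. Nearest is T7 (3).
From T7: distances to unvisited — Y5=8, Z5=11, A7=31. Nearest is Y5 (8).
From Y5: distances to unvisited — Z5=3, A7=30. Nearest is Z5 (3).
From Z5: distances to unvisited — A7=27. Nearest is A7 (27).
Return A7→00: 21.
Total = 5 + 13 + 20 + 3 + 8 + 3 + 27 + 21 = 100.

100 blocks along 00 → S8 → Z8 → S6 → T7 → Y5 → Z5 → A7 → 00.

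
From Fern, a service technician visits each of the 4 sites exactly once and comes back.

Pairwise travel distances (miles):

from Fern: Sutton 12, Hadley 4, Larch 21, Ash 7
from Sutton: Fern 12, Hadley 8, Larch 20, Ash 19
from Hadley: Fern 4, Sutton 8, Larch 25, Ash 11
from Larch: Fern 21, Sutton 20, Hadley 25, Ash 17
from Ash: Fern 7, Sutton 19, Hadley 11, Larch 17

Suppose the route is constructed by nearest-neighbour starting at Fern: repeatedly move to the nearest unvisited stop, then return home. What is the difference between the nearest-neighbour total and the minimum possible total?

13 miles longer than the optimal tour.

From Fern: Hadley=4, Ash=7, Sutton=12, Larch=21 → choose Hadley (4).
From Hadley: Sutton=8, Ash=11, Larch=25 → choose Sutton (8).
From Sutton: Ash=19, Larch=20 → choose Ash (19).
From Ash: Larch=17 → choose Larch (17).
NN route Fern → Hadley → Sutton → Ash → Larch → Fern costs 69.
Optimal: Fern → Hadley → Sutton → Larch → Ash → Fern costs 56 (by enumerating all 12 distinct tours).
Excess = 69 − 56 = 13.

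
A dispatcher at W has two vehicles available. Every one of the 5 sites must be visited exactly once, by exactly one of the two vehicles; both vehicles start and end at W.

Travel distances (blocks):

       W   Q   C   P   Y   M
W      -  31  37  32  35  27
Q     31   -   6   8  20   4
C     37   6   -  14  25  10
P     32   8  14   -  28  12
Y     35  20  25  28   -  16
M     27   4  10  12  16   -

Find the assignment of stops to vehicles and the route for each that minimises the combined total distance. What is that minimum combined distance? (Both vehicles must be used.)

There are 2^4 − 1 = 15 ways to divide the 5 stops into two non-empty groups. For each, the best each vehicle can do is its own shortest tour through its group:
  {Q} + {C, P, Y, M}: 62 + 107 = 169
  {C} + {Q, P, Y, M}: 74 + 95 = 169
  {Q, C} + {P, Y, M}: 74 + 95 = 169
  {P} + {Q, C, Y, M}: 64 + 97 = 161
  {Q, P} + {C, Y, M}: 71 + 97 = 168
  {C, P} + {Q, Y, M}: 83 + 86 = 169
  … (15 splits in total)
  {Y} + {Q, C, P, M}: 70 + 83 = 153  ← best
Best: vehicle 1 W → Y → W = 70; vehicle 2 W → P → Q → C → M → W = 83; combined 153.

153 blocks — the smallest possible combined total.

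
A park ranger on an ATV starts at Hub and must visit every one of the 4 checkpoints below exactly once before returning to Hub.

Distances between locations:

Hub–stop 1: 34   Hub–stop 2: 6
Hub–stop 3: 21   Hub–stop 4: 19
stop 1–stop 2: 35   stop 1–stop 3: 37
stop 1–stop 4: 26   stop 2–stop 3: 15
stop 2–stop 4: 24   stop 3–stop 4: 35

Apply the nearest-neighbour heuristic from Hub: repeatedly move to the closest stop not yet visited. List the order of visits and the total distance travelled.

Hub → [stop 2:6 / stop 4:19 / stop 3:21 / stop 1:34] → stop 2 (6)
stop 2 → [stop 3:15 / stop 4:24 / stop 1:35] → stop 3 (15)
stop 3 → [stop 4:35 / stop 1:37] → stop 4 (35)
stop 4 → [stop 1:26] → stop 1 (26)
Return stop 1→Hub: 34.
Total = 6 + 15 + 35 + 26 + 34 = 116.

Total distance 116 via the nearest-neighbour route Hub → stop 2 → stop 3 → stop 4 → stop 1 → Hub.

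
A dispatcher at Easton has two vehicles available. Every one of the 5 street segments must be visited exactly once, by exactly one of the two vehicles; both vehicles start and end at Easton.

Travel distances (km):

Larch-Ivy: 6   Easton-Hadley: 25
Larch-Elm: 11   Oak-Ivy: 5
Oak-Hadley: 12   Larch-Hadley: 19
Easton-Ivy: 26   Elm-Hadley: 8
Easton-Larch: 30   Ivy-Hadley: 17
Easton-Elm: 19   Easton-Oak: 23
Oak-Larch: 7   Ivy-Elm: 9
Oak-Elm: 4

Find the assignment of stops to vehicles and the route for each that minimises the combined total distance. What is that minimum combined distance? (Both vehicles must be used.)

Check every non-empty split of the stops between the two vehicles; for each half take its own optimal tour:
  {Oak} + {Larch, Ivy, Elm, Hadley}: 46 + 76 = 122
  {Larch} + {Oak, Ivy, Elm, Hadley}: 60 + 68 = 128
  {Oak, Larch} + {Ivy, Elm, Hadley}: 60 + 68 = 128
  {Ivy} + {Oak, Larch, Elm, Hadley}: 52 + 74 = 126
  {Oak, Ivy} + {Larch, Elm, Hadley}: 54 + 74 = 128
  {Larch, Ivy} + {Oak, Elm, Hadley}: 62 + 60 = 122
  … (15 splits in total)
  {Oak, Larch, Ivy, Elm} + {Hadley}: 62 + 50 = 112  ← best
Best: vehicle 1 Easton → Ivy → Larch → Oak → Elm → Easton = 62; vehicle 2 Easton → Hadley → Easton = 50; combined 112.

Minimum combined distance: 112 km.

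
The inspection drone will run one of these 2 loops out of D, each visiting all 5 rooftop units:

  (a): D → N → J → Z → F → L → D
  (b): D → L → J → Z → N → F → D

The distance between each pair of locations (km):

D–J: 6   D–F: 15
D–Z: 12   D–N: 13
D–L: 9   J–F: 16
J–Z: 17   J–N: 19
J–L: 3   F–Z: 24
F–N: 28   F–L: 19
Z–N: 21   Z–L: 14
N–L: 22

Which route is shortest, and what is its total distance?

93 km — (b) is the shortest.

(a): 13 + 19 + 17 + 24 + 19 + 9 = 101
(b): 9 + 3 + 17 + 21 + 28 + 15 = 93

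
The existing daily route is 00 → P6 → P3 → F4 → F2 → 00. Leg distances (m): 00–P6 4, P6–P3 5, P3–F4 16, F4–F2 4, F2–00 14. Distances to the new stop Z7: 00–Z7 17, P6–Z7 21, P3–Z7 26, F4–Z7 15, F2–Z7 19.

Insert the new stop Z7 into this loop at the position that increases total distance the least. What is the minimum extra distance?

Insertion cost between consecutive stops i–j is d(i,Z7) + d(Z7,j) − d(i,j):
  between 00 and P6: 17 + 21 − 4 = 34
  between P6 and P3: 21 + 26 − 5 = 42
  between P3 and F4: 26 + 15 − 16 = 25
  between F4 and F2: 15 + 19 − 4 = 30
  between F2 and 00: 19 + 17 − 14 = 22
Cheapest insertion is between F2 and 00, adding 22.
New total = 43 + 22 = 65.

Minimum extra distance: 22 m, inserting Z7 between F2 and 00.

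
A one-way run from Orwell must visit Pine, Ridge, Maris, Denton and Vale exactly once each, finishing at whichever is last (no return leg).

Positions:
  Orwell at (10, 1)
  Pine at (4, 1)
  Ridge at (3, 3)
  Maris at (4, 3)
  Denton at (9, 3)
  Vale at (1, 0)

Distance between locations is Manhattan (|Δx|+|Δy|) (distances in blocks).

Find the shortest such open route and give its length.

Minimum one-way distance = 16 blocks.

There are 5! = 120 possible orderings.
Orwell - Pine - Ridge - Maris - Denton - Vale: 6+3+1+5+11 = 26
Orwell - Pine - Ridge - Maris - Vale - Denton: 6+3+1+6+11 = 27
Orwell - Pine - Ridge - Denton - Maris - Vale: 6+3+6+5+6 = 26
Orwell - Pine - Ridge - Denton - Vale - Maris: 6+3+6+11+6 = 32
Orwell - Pine - Ridge - Vale - Maris - Denton: 6+3+5+6+5 = 25
Orwell - Pine - Ridge - Vale - Denton - Maris: 6+3+5+11+5 = 30
Orwell - Pine - Maris - Ridge - Denton - Vale: 6+2+1+6+11 = 26
Orwell - Pine - Maris - Ridge - Vale - Denton: 6+2+1+5+11 = 25
Orwell - Pine - Maris - Denton - Ridge - Vale: 6+2+5+6+5 = 24
Orwell - Pine - Maris - Denton - Vale - Ridge: 6+2+5+11+5 = 29
Orwell - Pine - Maris - Vale - Ridge - Denton: 6+2+6+5+6 = 25
Orwell - Pine - Maris - Vale - Denton - Ridge: 6+2+6+11+6 = 31
Orwell - Pine - Denton - Ridge - Maris - Vale: 6+7+6+1+6 = 26
Orwell - Pine - Denton - Ridge - Vale - Maris: 6+7+6+5+6 = 30
… (106 more)
Orwell - Denton - Ridge - Maris - Pine - Vale: 3+6+1+2+4 = 16  ← best
The minimum is 16.
One shortest path: Orwell → Denton → Ridge → Maris → Pine → Vale.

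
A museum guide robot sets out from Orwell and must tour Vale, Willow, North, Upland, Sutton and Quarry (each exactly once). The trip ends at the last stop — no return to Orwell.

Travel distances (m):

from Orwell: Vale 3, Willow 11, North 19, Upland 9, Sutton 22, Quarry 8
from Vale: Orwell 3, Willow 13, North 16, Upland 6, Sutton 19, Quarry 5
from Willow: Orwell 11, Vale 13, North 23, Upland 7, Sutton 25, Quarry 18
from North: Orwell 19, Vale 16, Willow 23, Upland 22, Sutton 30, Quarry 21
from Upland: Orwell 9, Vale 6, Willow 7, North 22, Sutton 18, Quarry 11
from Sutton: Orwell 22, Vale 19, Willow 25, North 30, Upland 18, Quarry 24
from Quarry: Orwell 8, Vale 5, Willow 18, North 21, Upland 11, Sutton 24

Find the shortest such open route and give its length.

There are 6! = 720 possible orderings.
Orwell → Vale → Willow → North → Upland → Sutton → Quarry: 3+13+23+22+18+24 = 103
Orwell → Vale → Willow → North → Upland → Quarry → Sutton: 3+13+23+22+11+24 = 96
Orwell → Vale → Willow → North → Sutton → Upland → Quarry: 3+13+23+30+18+11 = 98
Orwell → Vale → Willow → North → Sutton → Quarry → Upland: 3+13+23+30+24+11 = 104
Orwell → Vale → Willow → North → Quarry → Upland → Sutton: 3+13+23+21+11+18 = 89
Orwell → Vale → Willow → North → Quarry → Sutton → Upland: 3+13+23+21+24+18 = 102
Orwell → Vale → Willow → Upland → North → Sutton → Quarry: 3+13+7+22+30+24 = 99
Orwell → Vale → Willow → Upland → North → Quarry → Sutton: 3+13+7+22+21+24 = 90
… (712 more)
Orwell → Vale → Quarry → North → Willow → Upland → Sutton: 3+5+21+23+7+18 = 77  ← best
The minimum is 77.
One shortest path: Orwell → Vale → Quarry → North → Willow → Upland → Sutton.

Shortest open route: 77 m.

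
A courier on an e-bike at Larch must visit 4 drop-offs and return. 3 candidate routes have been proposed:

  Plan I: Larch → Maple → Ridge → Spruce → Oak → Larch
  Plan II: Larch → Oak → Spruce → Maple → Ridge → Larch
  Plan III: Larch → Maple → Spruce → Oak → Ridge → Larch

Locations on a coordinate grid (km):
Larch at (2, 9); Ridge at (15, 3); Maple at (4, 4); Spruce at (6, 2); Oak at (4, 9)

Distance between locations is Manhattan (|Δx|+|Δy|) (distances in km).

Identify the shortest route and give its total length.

Plan I: 7 + 12 + 10 + 9 + 2 = 40
Plan II: 2 + 9 + 4 + 12 + 19 = 46
Plan III: 7 + 4 + 9 + 17 + 19 = 56

Shortest is Plan I, total 40 km.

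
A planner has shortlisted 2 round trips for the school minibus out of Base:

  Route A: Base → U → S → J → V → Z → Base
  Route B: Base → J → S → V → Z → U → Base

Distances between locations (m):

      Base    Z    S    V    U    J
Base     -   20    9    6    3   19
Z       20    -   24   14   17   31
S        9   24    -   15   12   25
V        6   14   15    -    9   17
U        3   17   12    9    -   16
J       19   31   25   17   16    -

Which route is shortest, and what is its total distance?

Route A: 3 + 12 + 25 + 17 + 14 + 20 = 91
Route B: 19 + 25 + 15 + 14 + 17 + 3 = 93

Shortest is Route A, total 91 m.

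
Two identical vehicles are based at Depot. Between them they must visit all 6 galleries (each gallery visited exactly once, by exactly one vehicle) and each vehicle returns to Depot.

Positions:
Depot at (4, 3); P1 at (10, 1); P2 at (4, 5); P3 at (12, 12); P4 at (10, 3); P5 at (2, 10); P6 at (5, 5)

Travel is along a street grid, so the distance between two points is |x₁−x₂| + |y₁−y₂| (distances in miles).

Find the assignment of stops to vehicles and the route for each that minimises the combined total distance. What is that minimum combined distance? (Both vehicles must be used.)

Minimum combined distance: 48 miles.

Try each way of splitting the stops between the two vehicles (each non-empty) and, for each split, find the best tour for each vehicle:
  {P1} + {P2, P3, P4, P5, P6}: 16 + 40 = 56
  {P2} + {P1, P3, P4, P5, P6}: 4 + 44 = 48
  {P1, P2} + {P3, P4, P5, P6}: 20 + 40 = 60
  {P3} + {P1, P2, P4, P5, P6}: 34 + 34 = 68
  {P1, P3} + {P2, P4, P5, P6}: 38 + 30 = 68
  {P2, P3} + {P1, P4, P5, P6}: 34 + 34 = 68
  … (31 splits in total)
Best: vehicle 1 Depot → P2 → Depot = 4; vehicle 2 Depot → P1 → P4 → P3 → P5 → P6 → Depot = 44; combined 48.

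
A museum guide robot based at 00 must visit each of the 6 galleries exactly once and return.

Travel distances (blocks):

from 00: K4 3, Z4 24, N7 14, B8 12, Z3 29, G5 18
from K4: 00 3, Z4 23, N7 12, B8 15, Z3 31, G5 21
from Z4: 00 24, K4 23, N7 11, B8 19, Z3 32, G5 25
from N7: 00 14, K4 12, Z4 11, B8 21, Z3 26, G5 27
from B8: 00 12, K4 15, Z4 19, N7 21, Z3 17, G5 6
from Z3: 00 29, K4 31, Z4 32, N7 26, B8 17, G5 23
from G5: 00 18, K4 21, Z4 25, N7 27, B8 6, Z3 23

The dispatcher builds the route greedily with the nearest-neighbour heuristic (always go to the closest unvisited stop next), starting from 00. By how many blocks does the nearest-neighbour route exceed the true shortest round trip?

The nearest-neighbour route is 4 blocks longer than optimal.

00: K4=3, B8=12, N7=14, G5=18, Z4=24, Z3=29 ⇒ K4
K4: N7=12, B8=15, G5=21, Z4=23, Z3=31 ⇒ N7
N7: Z4=11, B8=21, Z3=26, G5=27 ⇒ Z4
Z4: B8=19, G5=25, Z3=32 ⇒ B8
B8: G5=6, Z3=17 ⇒ G5
G5: Z3=23 ⇒ Z3
NN route 00 → K4 → N7 → Z4 → B8 → G5 → Z3 → 00 costs 103.
Optimal: 00 → K4 → N7 → Z4 → Z3 → B8 → G5 → 00 costs 99 (by enumerating all 360 distinct tours).
Excess = 103 − 99 = 4.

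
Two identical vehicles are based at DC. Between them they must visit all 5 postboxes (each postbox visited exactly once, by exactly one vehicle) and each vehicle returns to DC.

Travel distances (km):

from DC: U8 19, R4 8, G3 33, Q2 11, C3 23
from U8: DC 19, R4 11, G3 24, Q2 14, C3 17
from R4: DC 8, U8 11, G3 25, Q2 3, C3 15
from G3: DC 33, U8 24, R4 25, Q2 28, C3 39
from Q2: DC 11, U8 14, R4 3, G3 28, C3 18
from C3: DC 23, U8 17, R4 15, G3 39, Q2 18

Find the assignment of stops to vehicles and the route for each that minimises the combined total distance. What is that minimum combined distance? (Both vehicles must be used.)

Check every non-empty split of the stops between the two vehicles; for each half take its own optimal tour:
  {U8} + {R4, G3, Q2, C3}: 38 + 101 = 139
  {R4} + {U8, G3, Q2, C3}: 16 + 103 = 119
  {U8, R4} + {G3, Q2, C3}: 38 + 101 = 139
  {G3} + {U8, R4, Q2, C3}: 66 + 65 = 131
  {U8, G3} + {R4, Q2, C3}: 76 + 52 = 128
  {R4, G3} + {U8, Q2, C3}: 66 + 65 = 131
  … (15 splits in total)
Best: vehicle 1 DC → R4 → DC = 16; vehicle 2 DC → G3 → U8 → C3 → Q2 → DC = 103; combined 119.

119 km — the smallest possible combined total.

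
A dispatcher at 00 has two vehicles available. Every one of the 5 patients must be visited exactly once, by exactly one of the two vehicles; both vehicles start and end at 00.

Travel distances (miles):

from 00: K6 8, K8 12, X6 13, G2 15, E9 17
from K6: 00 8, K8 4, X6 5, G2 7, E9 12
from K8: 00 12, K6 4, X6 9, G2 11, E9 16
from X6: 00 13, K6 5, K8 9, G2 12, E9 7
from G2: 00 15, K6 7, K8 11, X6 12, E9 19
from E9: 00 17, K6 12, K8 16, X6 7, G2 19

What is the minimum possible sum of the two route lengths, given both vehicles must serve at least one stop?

There are 2^4 − 1 = 15 ways to divide the 5 stops into two non-empty groups. For each, the best each vehicle can do is its own shortest tour through its group:
  {K6} + {K8, X6, G2, E9}: 16 + 59 = 75
  {K8} + {K6, X6, G2, E9}: 24 + 51 = 75
  {K6, K8} + {X6, G2, E9}: 24 + 51 = 75
  {X6} + {K6, K8, G2, E9}: 26 + 59 = 85
  {K6, X6} + {K8, G2, E9}: 26 + 59 = 85
  {K8, X6} + {K6, G2, E9}: 34 + 51 = 85
  … (15 splits in total)
Best: vehicle 1 00 → K6 → 00 = 16; vehicle 2 00 → K8 → G2 → X6 → E9 → 00 = 59; combined 75.

Minimum combined distance: 75 miles.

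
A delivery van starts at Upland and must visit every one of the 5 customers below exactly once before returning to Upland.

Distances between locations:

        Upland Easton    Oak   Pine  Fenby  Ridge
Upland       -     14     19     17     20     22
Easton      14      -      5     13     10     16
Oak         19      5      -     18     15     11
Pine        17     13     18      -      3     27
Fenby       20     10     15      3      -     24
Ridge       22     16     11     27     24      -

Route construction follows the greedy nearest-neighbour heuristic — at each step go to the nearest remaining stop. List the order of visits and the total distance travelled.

Upland → [Easton:14 / Pine:17 / Oak:19 / Fenby:20 / Ridge:22] → Easton (14)
Easton → [Oak:5 / Fenby:10 / Pine:13 / Ridge:16] → Oak (5)
Oak → [Ridge:11 / Fenby:15 / Pine:18] → Ridge (11)
Ridge → [Fenby:24 / Pine:27] → Fenby (24)
Fenby → [Pine:3] → Pine (3)
Return Pine→Upland: 17.
Total = 14 + 5 + 11 + 24 + 3 + 17 = 74.

Total distance 74 via the nearest-neighbour route Upland → Easton → Oak → Ridge → Fenby → Pine → Upland.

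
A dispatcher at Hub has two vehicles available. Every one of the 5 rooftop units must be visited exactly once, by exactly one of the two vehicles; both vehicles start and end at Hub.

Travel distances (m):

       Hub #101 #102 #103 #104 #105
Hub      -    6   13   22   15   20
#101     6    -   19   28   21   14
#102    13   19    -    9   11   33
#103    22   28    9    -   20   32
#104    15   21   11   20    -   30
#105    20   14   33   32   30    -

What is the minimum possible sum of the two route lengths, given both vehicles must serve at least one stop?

Check every non-empty split of the stops between the two vehicles; for each half take its own optimal tour:
  {#101} + {#102, #103, #104, #105}: 12 + 87 = 99
  {#102} + {#101, #103, #104, #105}: 26 + 87 = 113
  {#101, #102} + {#103, #104, #105}: 38 + 87 = 125
  {#103} + {#101, #102, #104, #105}: 44 + 74 = 118
  {#101, #103} + {#102, #104, #105}: 56 + 74 = 130
  {#102, #103} + {#101, #104, #105}: 44 + 65 = 109
  … (15 splits in total)
  {#102, #103, #104} + {#101, #105}: 57 + 40 = 97  ← best
Best: vehicle 1 Hub → #102 → #103 → #104 → Hub = 57; vehicle 2 Hub → #101 → #105 → Hub = 40; combined 97.

97 m — the smallest possible combined total.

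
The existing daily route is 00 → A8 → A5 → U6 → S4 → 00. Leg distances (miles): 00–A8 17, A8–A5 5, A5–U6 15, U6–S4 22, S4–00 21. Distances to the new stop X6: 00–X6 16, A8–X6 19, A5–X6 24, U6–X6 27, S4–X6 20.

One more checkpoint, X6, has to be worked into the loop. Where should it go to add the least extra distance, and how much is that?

Insertion cost between consecutive stops i–j is d(i,X6) + d(X6,j) − d(i,j):
  between 00 and A8: 16 + 19 − 17 = 18
  between A8 and A5: 19 + 24 − 5 = 38
  between A5 and U6: 24 + 27 − 15 = 36
  between U6 and S4: 27 + 20 − 22 = 25
  between S4 and 00: 20 + 16 − 21 = 15
Cheapest insertion is between S4 and 00, adding 15.
New total = 80 + 15 = 95.

+15 miles — insert X6 between S4 and 00.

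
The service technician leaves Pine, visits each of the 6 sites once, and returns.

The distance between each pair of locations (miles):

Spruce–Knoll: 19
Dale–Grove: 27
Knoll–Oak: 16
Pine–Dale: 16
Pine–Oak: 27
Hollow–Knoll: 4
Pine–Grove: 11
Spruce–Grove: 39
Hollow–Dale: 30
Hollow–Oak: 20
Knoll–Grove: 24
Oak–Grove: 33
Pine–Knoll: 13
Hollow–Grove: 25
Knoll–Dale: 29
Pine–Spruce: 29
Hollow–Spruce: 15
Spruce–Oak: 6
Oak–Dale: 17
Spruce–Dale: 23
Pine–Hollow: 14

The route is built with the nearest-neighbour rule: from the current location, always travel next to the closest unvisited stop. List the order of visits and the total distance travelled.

93 miles along Pine → Grove → Knoll → Hollow → Spruce → Oak → Dale → Pine.

Pine → [Grove:11 / Knoll:13 / Hollow:14 / Dale:16 / Oak:27 / Spruce:29] → Grove (11)
Grove → [Knoll:24 / Hollow:25 / Dale:27 / Oak:33 / Spruce:39] → Knoll (24)
Knoll → [Hollow:4 / Oak:16 / Spruce:19 / Dale:29] → Hollow (4)
Hollow → [Spruce:15 / Oak:20 / Dale:30] → Spruce (15)
Spruce → [Oak:6 / Dale:23] → Oak (6)
Oak → [Dale:17] → Dale (17)
Return Dale→Pine: 16.
Total = 11 + 24 + 4 + 15 + 6 + 17 + 16 = 93.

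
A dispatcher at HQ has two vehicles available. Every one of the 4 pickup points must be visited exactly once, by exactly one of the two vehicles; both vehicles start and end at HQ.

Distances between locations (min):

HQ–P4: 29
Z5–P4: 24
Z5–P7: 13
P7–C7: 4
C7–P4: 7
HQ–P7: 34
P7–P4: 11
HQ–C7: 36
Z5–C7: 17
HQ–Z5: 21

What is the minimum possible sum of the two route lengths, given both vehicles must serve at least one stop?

Minimum combined distance: 116 min.

There are 2^3 − 1 = 7 ways to divide the 4 stops into two non-empty groups. For each, the best each vehicle can do is its own shortest tour through its group:
  {Z5} + {P7, C7, P4}: 42 + 74 = 116
  {P7} + {Z5, C7, P4}: 68 + 74 = 142
  {Z5, P7} + {C7, P4}: 68 + 72 = 140
  {C7} + {Z5, P7, P4}: 72 + 74 = 146
  {Z5, C7} + {P7, P4}: 74 + 74 = 148
  {P7, C7} + {Z5, P4}: 74 + 74 = 148
  … (7 splits in total)
Best: vehicle 1 HQ → Z5 → HQ = 42; vehicle 2 HQ → P7 → C7 → P4 → HQ = 74; combined 116.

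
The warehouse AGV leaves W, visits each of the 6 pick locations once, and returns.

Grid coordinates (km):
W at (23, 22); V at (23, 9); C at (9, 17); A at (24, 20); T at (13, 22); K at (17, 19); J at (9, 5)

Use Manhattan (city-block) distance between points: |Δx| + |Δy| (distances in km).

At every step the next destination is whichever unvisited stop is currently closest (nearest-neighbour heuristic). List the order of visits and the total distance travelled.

From W: distances to unvisited — A=3, K=9, T=10, V=13, C=19, J=31. Nearest is A (3).
From A: distances to unvisited — K=8, V=12, T=13, C=18, J=30. Nearest is K (8).
From K: distances to unvisited — T=7, C=10, V=16, J=22. Nearest is T (7).
From T: distances to unvisited — C=9, J=21, V=23. Nearest is C (9).
From C: distances to unvisited — J=12, V=22. Nearest is J (12).
From J: distances to unvisited — V=18. Nearest is V (18).
Return V→W: 13.
Total = 3 + 8 + 7 + 9 + 12 + 18 + 13 = 70.

Nearest-neighbour total = 70 km; route W → A → K → T → C → J → V → W.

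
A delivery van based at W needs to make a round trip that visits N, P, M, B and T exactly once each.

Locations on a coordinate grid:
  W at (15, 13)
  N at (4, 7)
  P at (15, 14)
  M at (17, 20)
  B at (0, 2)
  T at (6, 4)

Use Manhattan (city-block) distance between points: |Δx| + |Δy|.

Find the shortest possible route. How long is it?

There are 60 distinct closed tours to check (reversals are equivalent).
W→N→P→M→B→T→W: 17+18+8+35+8+18 = 104
W→N→P→M→T→B→W: 17+18+8+27+8+26 = 104
W→N→P→B→M→T→W: 17+18+27+35+27+18 = 142
W→N→P→B→T→M→W: 17+18+27+8+27+9 = 106
W→N→P→T→M→B→W: 17+18+19+27+35+26 = 142
W→N→P→T→B→M→W: 17+18+19+8+35+9 = 106
W→N→M→P→B→T→W: 17+26+8+27+8+18 = 104
W→N→M→P→T→B→W: 17+26+8+19+8+26 = 104
W→N→M→B→P→T→W: 17+26+35+27+19+18 = 142
W→N→M→B→T→P→W: 17+26+35+8+19+1 = 106
W→N→M→T→P→B→W: 17+26+27+19+27+26 = 142
W→N→M→T→B→P→W: 17+26+27+8+27+1 = 106
W→N→B→P→M→T→W: 17+9+27+8+27+18 = 106
W→N→B→P→T→M→W: 17+9+27+19+27+9 = 108
… (46 more)
W→N→B→T→P→M→W: 17+9+8+19+8+9 = 70  ← best
The minimum is 70.
One optimal route: W → N → B → T → P → M → W (or its reverse).

Minimum total distance: 70.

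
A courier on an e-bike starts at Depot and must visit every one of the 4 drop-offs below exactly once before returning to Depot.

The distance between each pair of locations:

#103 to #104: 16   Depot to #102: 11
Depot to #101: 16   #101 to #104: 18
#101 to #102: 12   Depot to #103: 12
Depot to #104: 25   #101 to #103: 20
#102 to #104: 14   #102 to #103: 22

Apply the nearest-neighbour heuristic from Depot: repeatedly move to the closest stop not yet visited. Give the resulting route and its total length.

From Depot: distances to unvisited — #102=11, #103=12, #101=16, #104=25. Nearest is #102 (11).
From #102: distances to unvisited — #101=12, #104=14, #103=22. Nearest is #101 (12).
From #101: distances to unvisited — #104=18, #103=20. Nearest is #104 (18).
From #104: distances to unvisited — #103=16. Nearest is #103 (16).
Return #103→Depot: 12.
Total = 11 + 12 + 18 + 16 + 12 = 69.

Total distance 69 via the nearest-neighbour route Depot → #102 → #101 → #104 → #103 → Depot.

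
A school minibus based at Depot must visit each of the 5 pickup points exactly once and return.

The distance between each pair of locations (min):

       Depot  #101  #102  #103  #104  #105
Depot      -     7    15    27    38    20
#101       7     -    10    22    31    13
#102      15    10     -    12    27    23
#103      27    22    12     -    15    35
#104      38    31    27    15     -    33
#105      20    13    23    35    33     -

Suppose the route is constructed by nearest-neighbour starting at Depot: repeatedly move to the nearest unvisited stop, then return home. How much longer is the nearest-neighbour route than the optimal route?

From Depot: #101=7, #102=15, #105=20, #103=27, #104=38 → choose #101 (7).
From #101: #102=10, #105=13, #103=22, #104=31 → choose #102 (10).
From #102: #103=12, #105=23, #104=27 → choose #103 (12).
From #103: #104=15, #105=35 → choose #104 (15).
From #104: #105=33 → choose #105 (33).
NN route Depot → #101 → #102 → #103 → #104 → #105 → Depot costs 97.
Optimal: Depot → #101 → #105 → #104 → #103 → #102 → Depot costs 95 (by enumerating all 60 distinct tours).
Excess = 97 − 95 = 2.

2 min longer than the optimal tour.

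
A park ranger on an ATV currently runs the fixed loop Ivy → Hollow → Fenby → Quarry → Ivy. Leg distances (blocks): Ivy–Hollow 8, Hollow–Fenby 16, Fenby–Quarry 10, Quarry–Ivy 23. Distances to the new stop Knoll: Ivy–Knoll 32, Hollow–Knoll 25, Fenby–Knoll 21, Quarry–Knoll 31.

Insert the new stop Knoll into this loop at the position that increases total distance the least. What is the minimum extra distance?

Insertion cost between consecutive stops i–j is d(i,Knoll) + d(Knoll,j) − d(i,j):
  between Ivy and Hollow: 32 + 25 − 8 = 49
  between Hollow and Fenby: 25 + 21 − 16 = 30
  between Fenby and Quarry: 21 + 31 − 10 = 42
  between Quarry and Ivy: 31 + 32 − 23 = 40
Cheapest insertion is between Hollow and Fenby, adding 30.
New total = 57 + 30 = 87.

+30 blocks — insert Knoll between Hollow and Fenby.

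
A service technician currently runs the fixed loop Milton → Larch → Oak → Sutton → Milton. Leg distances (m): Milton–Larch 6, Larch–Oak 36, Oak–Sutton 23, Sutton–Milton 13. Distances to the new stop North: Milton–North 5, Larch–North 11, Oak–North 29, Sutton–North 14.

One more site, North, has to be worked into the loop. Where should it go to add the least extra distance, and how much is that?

+4 m — insert North between Larch and Oak.

Insertion cost between consecutive stops i–j is d(i,North) + d(North,j) − d(i,j):
  between Milton and Larch: 5 + 11 − 6 = 10
  between Larch and Oak: 11 + 29 − 36 = 4
  between Oak and Sutton: 29 + 14 − 23 = 20
  between Sutton and Milton: 14 + 5 − 13 = 6
Cheapest insertion is between Larch and Oak, adding 4.
New total = 78 + 4 = 82.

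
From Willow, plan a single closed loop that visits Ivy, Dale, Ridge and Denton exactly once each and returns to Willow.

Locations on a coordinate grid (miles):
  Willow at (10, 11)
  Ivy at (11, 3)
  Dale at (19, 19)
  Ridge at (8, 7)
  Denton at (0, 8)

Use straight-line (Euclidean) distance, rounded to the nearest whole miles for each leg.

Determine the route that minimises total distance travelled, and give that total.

Shortest round trip = 53 miles.

Willow→Ivy→Dale→Ridge→Denton→Willow: 8+18+16+8+10 = 60
Willow→Ivy→Dale→Denton→Ridge→Willow: 8+18+22+8+4 = 60
Willow→Ivy→Ridge→Dale→Denton→Willow: 8+5+16+22+10 = 61
Willow→Ivy→Ridge→Denton→Dale→Willow: 8+5+8+22+12 = 55
Willow→Ivy→Denton→Dale→Ridge→Willow: 8+12+22+16+4 = 62
Willow→Ivy→Denton→Ridge→Dale→Willow: 8+12+8+16+12 = 56
Willow→Dale→Ivy→Ridge→Denton→Willow: 12+18+5+8+10 = 53
Willow→Dale→Ivy→Denton→Ridge→Willow: 12+18+12+8+4 = 54
Willow→Dale→Ridge→Ivy→Denton→Willow: 12+16+5+12+10 = 55
Willow→Dale→Denton→Ivy→Ridge→Willow: 12+22+12+5+4 = 55
Willow→Ridge→Ivy→Dale→Denton→Willow: 4+5+18+22+10 = 59
Willow→Ridge→Dale→Ivy→Denton→Willow: 4+16+18+12+10 = 60
The minimum is 53.
One optimal route: Willow → Dale → Ivy → Ridge → Denton → Willow (or its reverse).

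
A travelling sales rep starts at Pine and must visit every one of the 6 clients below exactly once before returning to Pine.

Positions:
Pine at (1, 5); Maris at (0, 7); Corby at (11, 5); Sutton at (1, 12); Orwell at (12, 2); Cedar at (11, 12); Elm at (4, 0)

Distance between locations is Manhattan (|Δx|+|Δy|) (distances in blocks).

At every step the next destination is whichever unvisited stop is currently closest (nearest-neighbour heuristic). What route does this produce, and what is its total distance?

48 blocks along Pine → Maris → Sutton → Cedar → Corby → Orwell → Elm → Pine.

From Pine: distances to unvisited — Maris=3, Sutton=7, Elm=8, Corby=10, Orwell=14, Cedar=17. Nearest is Maris (3).
From Maris: distances to unvisited — Sutton=6, Elm=11, Corby=13, Cedar=16, Orwell=17. Nearest is Sutton (6).
From Sutton: distances to unvisited — Cedar=10, Elm=15, Corby=17, Orwell=21. Nearest is Cedar (10).
From Cedar: distances to unvisited — Corby=7, Orwell=11, Elm=19. Nearest is Corby (7).
From Corby: distances to unvisited — Orwell=4, Elm=12. Nearest is Orwell (4).
From Orwell: distances to unvisited — Elm=10. Nearest is Elm (10).
Return Elm→Pine: 8.
Total = 3 + 6 + 10 + 7 + 4 + 10 + 8 = 48.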